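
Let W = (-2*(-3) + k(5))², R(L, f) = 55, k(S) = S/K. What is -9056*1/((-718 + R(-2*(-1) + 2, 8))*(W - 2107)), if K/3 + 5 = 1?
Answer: -434688/66061099 ≈ -0.0065801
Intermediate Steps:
K = -12 (K = -15 + 3*1 = -15 + 3 = -12)
k(S) = -S/12 (k(S) = S/(-12) = S*(-1/12) = -S/12)
W = 4489/144 (W = (-2*(-3) - 1/12*5)² = (6 - 5/12)² = (67/12)² = 4489/144 ≈ 31.174)
-9056*1/((-718 + R(-2*(-1) + 2, 8))*(W - 2107)) = -9056*1/((-718 + 55)*(4489/144 - 2107)) = -9056/((-663*(-298919/144))) = -9056/66061099/48 = -9056*48/66061099 = -434688/66061099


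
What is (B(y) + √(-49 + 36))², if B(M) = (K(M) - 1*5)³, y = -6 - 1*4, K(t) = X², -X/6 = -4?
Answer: 34659049592086908 + 372338822*I*√13 ≈ 3.4659e+16 + 1.3425e+9*I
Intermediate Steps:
X = 24 (X = -6*(-4) = 24)
K(t) = 576 (K(t) = 24² = 576)
y = -10 (y = -6 - 4 = -10)
B(M) = 186169411 (B(M) = (576 - 1*5)³ = (576 - 5)³ = 571³ = 186169411)
(B(y) + √(-49 + 36))² = (186169411 + √(-49 + 36))² = (186169411 + √(-13))² = (186169411 + I*√13)²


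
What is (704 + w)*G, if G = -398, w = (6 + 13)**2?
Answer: -423870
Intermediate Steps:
w = 361 (w = 19**2 = 361)
(704 + w)*G = (704 + 361)*(-398) = 1065*(-398) = -423870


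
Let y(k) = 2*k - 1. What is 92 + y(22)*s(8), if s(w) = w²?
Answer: 2844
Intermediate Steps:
y(k) = -1 + 2*k
92 + y(22)*s(8) = 92 + (-1 + 2*22)*8² = 92 + (-1 + 44)*64 = 92 + 43*64 = 92 + 2752 = 2844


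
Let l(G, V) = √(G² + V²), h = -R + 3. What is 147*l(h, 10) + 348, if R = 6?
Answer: 348 + 147*√109 ≈ 1882.7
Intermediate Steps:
h = -3 (h = -1*6 + 3 = -6 + 3 = -3)
147*l(h, 10) + 348 = 147*√((-3)² + 10²) + 348 = 147*√(9 + 100) + 348 = 147*√109 + 348 = 348 + 147*√109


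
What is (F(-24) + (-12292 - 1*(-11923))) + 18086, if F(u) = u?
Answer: 17693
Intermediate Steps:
(F(-24) + (-12292 - 1*(-11923))) + 18086 = (-24 + (-12292 - 1*(-11923))) + 18086 = (-24 + (-12292 + 11923)) + 18086 = (-24 - 369) + 18086 = -393 + 18086 = 17693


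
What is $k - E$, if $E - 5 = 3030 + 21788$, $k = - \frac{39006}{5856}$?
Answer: $- \frac{24233749}{976} \approx -24830.0$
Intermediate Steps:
$k = - \frac{6501}{976}$ ($k = \left(-39006\right) \frac{1}{5856} = - \frac{6501}{976} \approx -6.6609$)
$E = 24823$ ($E = 5 + \left(3030 + 21788\right) = 5 + 24818 = 24823$)
$k - E = - \frac{6501}{976} - 24823 = - \frac{24233749}{976}$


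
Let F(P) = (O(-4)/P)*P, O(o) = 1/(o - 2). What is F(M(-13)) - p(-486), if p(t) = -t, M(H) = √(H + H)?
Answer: -2917/6 ≈ -486.17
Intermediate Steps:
O(o) = 1/(-2 + o)
M(H) = √2*√H (M(H) = √(2*H) = √2*√H)
F(P) = -⅙ (F(P) = (1/((-2 - 4)*P))*P = (1/((-6)*P))*P = (-1/(6*P))*P = -⅙)
F(M(-13)) - p(-486) = -⅙ - (-1)*(-486) = -⅙ - 1*486 = -⅙ - 486 = -2917/6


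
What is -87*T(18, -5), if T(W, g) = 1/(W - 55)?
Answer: 87/37 ≈ 2.3514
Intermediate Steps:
T(W, g) = 1/(-55 + W)
-87*T(18, -5) = -87/(-55 + 18) = -87/(-37) = -87*(-1/37) = 87/37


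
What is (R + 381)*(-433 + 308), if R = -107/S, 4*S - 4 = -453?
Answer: -21437125/449 ≈ -47744.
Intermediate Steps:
S = -449/4 (S = 1 + (¼)*(-453) = 1 - 453/4 = -449/4 ≈ -112.25)
R = 428/449 (R = -107/(-449/4) = -107*(-4/449) = 428/449 ≈ 0.95323)
(R + 381)*(-433 + 308) = (428/449 + 381)*(-433 + 308) = (171497/449)*(-125) = -21437125/449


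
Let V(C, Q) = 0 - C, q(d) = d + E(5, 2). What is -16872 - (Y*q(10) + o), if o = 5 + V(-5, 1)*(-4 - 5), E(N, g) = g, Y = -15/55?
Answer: -185116/11 ≈ -16829.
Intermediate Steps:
Y = -3/11 (Y = -15*1/55 = -3/11 ≈ -0.27273)
q(d) = 2 + d (q(d) = d + 2 = 2 + d)
V(C, Q) = -C
o = -40 (o = 5 + (-1*(-5))*(-4 - 5) = 5 + 5*(-9) = 5 - 45 = -40)
-16872 - (Y*q(10) + o) = -16872 - (-3*(2 + 10)/11 - 40) = -16872 - (-3/11*12 - 40) = -16872 - (-36/11 - 40) = -16872 - 1*(-476/11) = -16872 + 476/11 = -185116/11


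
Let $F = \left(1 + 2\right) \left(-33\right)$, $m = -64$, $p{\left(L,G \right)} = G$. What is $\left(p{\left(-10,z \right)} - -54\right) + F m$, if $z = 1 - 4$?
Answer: $6387$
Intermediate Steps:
$z = -3$
$F = -99$ ($F = 3 \left(-33\right) = -99$)
$\left(p{\left(-10,z \right)} - -54\right) + F m = \left(-3 - -54\right) - -6336 = \left(-3 + 54\right) + 6336 = 51 + 6336 = 6387$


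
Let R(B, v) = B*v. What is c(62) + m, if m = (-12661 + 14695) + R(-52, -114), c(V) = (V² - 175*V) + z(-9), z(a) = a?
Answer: 947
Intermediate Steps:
c(V) = -9 + V² - 175*V (c(V) = (V² - 175*V) - 9 = -9 + V² - 175*V)
m = 7962 (m = (-12661 + 14695) - 52*(-114) = 2034 + 5928 = 7962)
c(62) + m = (-9 + 62² - 175*62) + 7962 = (-9 + 3844 - 10850) + 7962 = -7015 + 7962 = 947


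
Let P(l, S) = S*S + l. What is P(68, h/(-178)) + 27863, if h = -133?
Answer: 884983493/31684 ≈ 27932.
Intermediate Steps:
P(l, S) = l + S² (P(l, S) = S² + l = l + S²)
P(68, h/(-178)) + 27863 = (68 + (-133/(-178))²) + 27863 = (68 + (-133*(-1/178))²) + 27863 = (68 + (133/178)²) + 27863 = (68 + 17689/31684) + 27863 = 2172201/31684 + 27863 = 884983493/31684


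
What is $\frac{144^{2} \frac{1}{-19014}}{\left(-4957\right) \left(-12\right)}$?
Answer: $- \frac{288}{15708733} \approx -1.8334 \cdot 10^{-5}$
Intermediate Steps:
$\frac{144^{2} \frac{1}{-19014}}{\left(-4957\right) \left(-12\right)} = \frac{20736 \left(- \frac{1}{19014}\right)}{59484} = \left(- \frac{3456}{3169}\right) \frac{1}{59484} = - \frac{288}{15708733}$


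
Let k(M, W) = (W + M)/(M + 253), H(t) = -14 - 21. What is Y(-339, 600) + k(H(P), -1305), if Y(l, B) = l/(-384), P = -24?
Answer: -73443/13952 ≈ -5.2640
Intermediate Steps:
Y(l, B) = -l/384 (Y(l, B) = l*(-1/384) = -l/384)
H(t) = -35
k(M, W) = (M + W)/(253 + M)
Y(-339, 600) + k(H(P), -1305) = -1/384*(-339) + (-35 - 1305)/(253 - 35) = 113/128 - 1340/218 = 113/128 + (1/218)*(-1340) = 113/128 - 670/109 = -73443/13952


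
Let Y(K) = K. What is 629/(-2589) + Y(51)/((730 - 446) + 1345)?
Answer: -99178/468609 ≈ -0.21164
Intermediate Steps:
629/(-2589) + Y(51)/((730 - 446) + 1345) = 629/(-2589) + 51/((730 - 446) + 1345) = 629*(-1/2589) + 51/(284 + 1345) = -629/2589 + 51/1629 = -629/2589 + 51*(1/1629) = -629/2589 + 17/543 = -99178/468609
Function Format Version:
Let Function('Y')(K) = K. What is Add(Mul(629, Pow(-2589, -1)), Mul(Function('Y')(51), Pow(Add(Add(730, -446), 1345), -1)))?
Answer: Rational(-99178, 468609) ≈ -0.21164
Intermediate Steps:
Add(Mul(629, Pow(-2589, -1)), Mul(Function('Y')(51), Pow(Add(Add(730, -446), 1345), -1))) = Add(Mul(629, Pow(-2589, -1)), Mul(51, Pow(Add(Add(730, -446), 1345), -1))) = Add(Mul(629, Rational(-1, 2589)), Mul(51, Pow(Add(284, 1345), -1))) = Add(Rational(-629, 2589), Mul(51, Pow(1629, -1))) = Add(Rational(-629, 2589), Mul(51, Rational(1, 1629))) = Add(Rational(-629, 2589), Rational(17, 543)) = Rational(-99178, 468609)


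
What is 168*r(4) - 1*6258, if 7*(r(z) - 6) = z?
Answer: -5154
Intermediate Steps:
r(z) = 6 + z/7
168*r(4) - 1*6258 = 168*(6 + (⅐)*4) - 1*6258 = 168*(6 + 4/7) - 6258 = 168*(46/7) - 6258 = 1104 - 6258 = -5154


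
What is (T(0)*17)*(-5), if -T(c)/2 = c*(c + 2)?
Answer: 0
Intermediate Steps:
T(c) = -2*c*(2 + c) (T(c) = -2*c*(c + 2) = -2*c*(2 + c))
(T(0)*17)*(-5) = (-2*0*(2 + 0)*17)*(-5) = (-2*0*2*17)*(-5) = (0*17)*(-5) = 0*(-5) = 0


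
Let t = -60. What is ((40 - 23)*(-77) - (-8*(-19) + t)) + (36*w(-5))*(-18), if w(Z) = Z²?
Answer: -17601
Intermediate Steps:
((40 - 23)*(-77) - (-8*(-19) + t)) + (36*w(-5))*(-18) = ((40 - 23)*(-77) - (-8*(-19) - 60)) + (36*(-5)²)*(-18) = (17*(-77) - (152 - 60)) + (36*25)*(-18) = (-1309 - 1*92) + 900*(-18) = (-1309 - 92) - 16200 = -1401 - 16200 = -17601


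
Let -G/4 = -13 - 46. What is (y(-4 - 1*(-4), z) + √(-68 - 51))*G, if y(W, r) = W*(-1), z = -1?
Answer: 236*I*√119 ≈ 2574.5*I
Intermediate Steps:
y(W, r) = -W
G = 236 (G = -4*(-13 - 46) = -4*(-59) = 236)
(y(-4 - 1*(-4), z) + √(-68 - 51))*G = (-(-4 - 1*(-4)) + √(-68 - 51))*236 = (-(-4 + 4) + √(-119))*236 = (-1*0 + I*√119)*236 = (0 + I*√119)*236 = (I*√119)*236 = 236*I*√119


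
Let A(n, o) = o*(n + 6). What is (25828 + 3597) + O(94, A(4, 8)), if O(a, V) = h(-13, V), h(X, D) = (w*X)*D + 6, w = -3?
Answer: 32551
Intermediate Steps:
A(n, o) = o*(6 + n)
h(X, D) = 6 - 3*D*X (h(X, D) = (-3*X)*D + 6 = -3*D*X + 6 = 6 - 3*D*X)
O(a, V) = 6 + 39*V (O(a, V) = 6 - 3*V*(-13) = 6 + 39*V)
(25828 + 3597) + O(94, A(4, 8)) = (25828 + 3597) + (6 + 39*(8*(6 + 4))) = 29425 + (6 + 39*(8*10)) = 29425 + (6 + 39*80) = 29425 + (6 + 3120) = 29425 + 3126 = 32551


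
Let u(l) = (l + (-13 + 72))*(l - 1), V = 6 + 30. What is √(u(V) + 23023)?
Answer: 2*√6587 ≈ 162.32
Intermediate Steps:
V = 36
u(l) = (-1 + l)*(59 + l) (u(l) = (l + 59)*(-1 + l) = (59 + l)*(-1 + l) = (-1 + l)*(59 + l))
√(u(V) + 23023) = √((-59 + 36² + 58*36) + 23023) = √((-59 + 1296 + 2088) + 23023) = √(3325 + 23023) = √26348 = 2*√6587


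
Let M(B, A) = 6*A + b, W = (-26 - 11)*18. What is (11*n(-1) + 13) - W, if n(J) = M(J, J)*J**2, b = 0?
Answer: 613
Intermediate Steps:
W = -666 (W = -37*18 = -666)
M(B, A) = 6*A (M(B, A) = 6*A + 0 = 6*A)
n(J) = 6*J**3 (n(J) = (6*J)*J**2 = 6*J**3)
(11*n(-1) + 13) - W = (11*(6*(-1)**3) + 13) - 1*(-666) = (11*(6*(-1)) + 13) + 666 = (11*(-6) + 13) + 666 = (-66 + 13) + 666 = -53 + 666 = 613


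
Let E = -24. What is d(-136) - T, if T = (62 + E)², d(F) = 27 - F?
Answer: -1281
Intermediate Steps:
T = 1444 (T = (62 - 24)² = 38² = 1444)
d(-136) - T = (27 - 1*(-136)) - 1*1444 = (27 + 136) - 1444 = 163 - 1444 = -1281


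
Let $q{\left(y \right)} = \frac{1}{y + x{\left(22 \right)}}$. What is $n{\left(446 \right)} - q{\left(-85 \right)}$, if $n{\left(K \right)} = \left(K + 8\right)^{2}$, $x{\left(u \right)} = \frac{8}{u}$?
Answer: $\frac{191894007}{931} \approx 2.0612 \cdot 10^{5}$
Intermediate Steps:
$n{\left(K \right)} = \left(8 + K\right)^{2}$
$q{\left(y \right)} = \frac{1}{\frac{4}{11} + y}$ ($q{\left(y \right)} = \frac{1}{y + \frac{8}{22}} = \frac{1}{y + 8 \cdot \frac{1}{22}} = \frac{1}{y + \frac{4}{11}} = \frac{1}{\frac{4}{11} + y}$)
$n{\left(446 \right)} - q{\left(-85 \right)} = \left(8 + 446\right)^{2} - \frac{11}{4 + 11 \left(-85\right)} = 454^{2} - \frac{11}{4 - 935} = 206116 - \frac{11}{-931} = 206116 - 11 \left(- \frac{1}{931}\right) = 206116 - - \frac{11}{931} = 206116 + \frac{11}{931} = \frac{191894007}{931}$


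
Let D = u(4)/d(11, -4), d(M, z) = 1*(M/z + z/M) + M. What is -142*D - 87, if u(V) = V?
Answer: -55181/347 ≈ -159.02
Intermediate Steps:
d(M, z) = M + M/z + z/M (d(M, z) = (M/z + z/M) + M = M + M/z + z/M)
D = 176/347 (D = 4/(11 + 11/(-4) - 4/11) = 4/(11 + 11*(-¼) - 4*1/11) = 4/(11 - 11/4 - 4/11) = 4/(347/44) = 4*(44/347) = 176/347 ≈ 0.50721)
-142*D - 87 = -142*176/347 - 87 = -24992/347 - 87 = -55181/347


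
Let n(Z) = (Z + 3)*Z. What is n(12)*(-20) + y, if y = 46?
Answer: -3554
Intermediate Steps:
n(Z) = Z*(3 + Z) (n(Z) = (3 + Z)*Z = Z*(3 + Z))
n(12)*(-20) + y = (12*(3 + 12))*(-20) + 46 = (12*15)*(-20) + 46 = 180*(-20) + 46 = -3600 + 46 = -3554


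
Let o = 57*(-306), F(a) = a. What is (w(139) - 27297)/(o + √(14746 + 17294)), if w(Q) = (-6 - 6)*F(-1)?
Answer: 26439165/16899518 + 9095*√890/16899518 ≈ 1.5805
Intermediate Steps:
o = -17442
w(Q) = 12 (w(Q) = (-6 - 6)*(-1) = -12*(-1) = 12)
(w(139) - 27297)/(o + √(14746 + 17294)) = (12 - 27297)/(-17442 + √(14746 + 17294)) = -27285/(-17442 + √32040) = -27285/(-17442 + 6*√890)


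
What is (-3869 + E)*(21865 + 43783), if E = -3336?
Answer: -472993840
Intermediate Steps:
(-3869 + E)*(21865 + 43783) = (-3869 - 3336)*(21865 + 43783) = -7205*65648 = -472993840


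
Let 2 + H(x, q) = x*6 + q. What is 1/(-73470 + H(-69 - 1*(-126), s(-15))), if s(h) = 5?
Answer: -1/73125 ≈ -1.3675e-5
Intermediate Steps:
H(x, q) = -2 + q + 6*x (H(x, q) = -2 + (x*6 + q) = -2 + (6*x + q) = -2 + (q + 6*x) = -2 + q + 6*x)
1/(-73470 + H(-69 - 1*(-126), s(-15))) = 1/(-73470 + (-2 + 5 + 6*(-69 - 1*(-126)))) = 1/(-73470 + (-2 + 5 + 6*(-69 + 126))) = 1/(-73470 + (-2 + 5 + 6*57)) = 1/(-73470 + (-2 + 5 + 342)) = 1/(-73470 + 345) = 1/(-73125) = -1/73125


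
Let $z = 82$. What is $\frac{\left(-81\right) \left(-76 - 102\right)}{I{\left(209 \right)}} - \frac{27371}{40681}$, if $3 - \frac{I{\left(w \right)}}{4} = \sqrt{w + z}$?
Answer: $- \frac{298415077}{7648028} - \frac{2403 \sqrt{291}}{188} \approx -257.06$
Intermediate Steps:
$I{\left(w \right)} = 12 - 4 \sqrt{82 + w}$ ($I{\left(w \right)} = 12 - 4 \sqrt{w + 82} = 12 - 4 \sqrt{82 + w}$)
$\frac{\left(-81\right) \left(-76 - 102\right)}{I{\left(209 \right)}} - \frac{27371}{40681} = \frac{\left(-81\right) \left(-76 - 102\right)}{12 - 4 \sqrt{82 + 209}} - \frac{27371}{40681} = \frac{\left(-81\right) \left(-178\right)}{12 - 4 \sqrt{291}} - \frac{27371}{40681} = \frac{14418}{12 - 4 \sqrt{291}} - \frac{27371}{40681} = - \frac{27371}{40681} + \frac{14418}{12 - 4 \sqrt{291}}$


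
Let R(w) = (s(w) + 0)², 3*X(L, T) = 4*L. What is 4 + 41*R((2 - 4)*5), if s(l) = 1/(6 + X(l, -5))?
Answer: 2305/484 ≈ 4.7624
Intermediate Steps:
X(L, T) = 4*L/3 (X(L, T) = (4*L)/3 = 4*L/3)
s(l) = 1/(6 + 4*l/3)
R(w) = 9/(4*(9 + 2*w)²) (R(w) = (3/(2*(9 + 2*w)) + 0)² = (3/(2*(9 + 2*w)))² = 9/(4*(9 + 2*w)²))
4 + 41*R((2 - 4)*5) = 4 + 41*(9/(4*(9 + 2*((2 - 4)*5))²)) = 4 + 41*(9/(4*(9 + 2*(-2*5))²)) = 4 + 41*(9/(4*(9 + 2*(-10))²)) = 4 + 41*(9/(4*(9 - 20)²)) = 4 + 41*((9/4)/(-11)²) = 4 + 41*((9/4)*(1/121)) = 4 + 41*(9/484) = 4 + 369/484 = 2305/484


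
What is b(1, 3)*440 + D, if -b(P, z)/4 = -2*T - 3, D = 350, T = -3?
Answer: -4930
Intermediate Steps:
b(P, z) = -12 (b(P, z) = -4*(-2*(-3) - 3) = -4*(6 - 3) = -4*3 = -12)
b(1, 3)*440 + D = -12*440 + 350 = -5280 + 350 = -4930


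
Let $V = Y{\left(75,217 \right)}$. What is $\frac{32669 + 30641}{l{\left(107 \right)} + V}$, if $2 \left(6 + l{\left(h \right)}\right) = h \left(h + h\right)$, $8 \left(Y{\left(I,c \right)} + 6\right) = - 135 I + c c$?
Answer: $\frac{25324}{6423} \approx 3.9427$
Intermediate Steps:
$Y{\left(I,c \right)} = -6 - \frac{135 I}{8} + \frac{c^{2}}{8}$ ($Y{\left(I,c \right)} = -6 + \frac{- 135 I + c c}{8} = -6 + \frac{- 135 I + c^{2}}{8} = -6 + \frac{c^{2} - 135 I}{8} = -6 - \left(- \frac{c^{2}}{8} + \frac{135 I}{8}\right) = -6 - \frac{135 I}{8} + \frac{c^{2}}{8}$)
$V = \frac{9229}{2}$ ($V = -6 - \frac{10125}{8} + \frac{217^{2}}{8} = -6 - \frac{10125}{8} + \frac{1}{8} \cdot 47089 = -6 - \frac{10125}{8} + \frac{47089}{8} = \frac{9229}{2} \approx 4614.5$)
$l{\left(h \right)} = -6 + h^{2}$ ($l{\left(h \right)} = -6 + \frac{h \left(h + h\right)}{2} = -6 + \frac{h 2 h}{2} = -6 + \frac{2 h^{2}}{2} = -6 + h^{2}$)
$\frac{32669 + 30641}{l{\left(107 \right)} + V} = \frac{32669 + 30641}{\left(-6 + 107^{2}\right) + \frac{9229}{2}} = \frac{63310}{\left(-6 + 11449\right) + \frac{9229}{2}} = \frac{63310}{11443 + \frac{9229}{2}} = \frac{63310}{\frac{32115}{2}} = 63310 \cdot \frac{2}{32115} = \frac{25324}{6423}$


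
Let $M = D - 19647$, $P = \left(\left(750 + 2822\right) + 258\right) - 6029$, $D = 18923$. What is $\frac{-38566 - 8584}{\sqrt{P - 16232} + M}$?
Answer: $\frac{34136600}{542607} + \frac{47150 i \sqrt{18431}}{542607} \approx 62.912 + 11.797 i$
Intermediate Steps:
$P = -2199$ ($P = \left(3572 + 258\right) - 6029 = 3830 - 6029 = -2199$)
$M = -724$ ($M = 18923 - 19647 = -724$)
$\frac{-38566 - 8584}{\sqrt{P - 16232} + M} = \frac{-38566 - 8584}{\sqrt{-2199 - 16232} - 724} = - \frac{47150}{\sqrt{-18431} - 724} = - \frac{47150}{i \sqrt{18431} - 724} = - \frac{47150}{-724 + i \sqrt{18431}}$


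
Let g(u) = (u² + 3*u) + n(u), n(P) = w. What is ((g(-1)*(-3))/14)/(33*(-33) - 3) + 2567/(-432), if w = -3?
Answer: -1635449/275184 ≈ -5.9431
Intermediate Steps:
n(P) = -3
g(u) = -3 + u² + 3*u (g(u) = (u² + 3*u) - 3 = -3 + u² + 3*u)
((g(-1)*(-3))/14)/(33*(-33) - 3) + 2567/(-432) = (((-3 + (-1)² + 3*(-1))*(-3))/14)/(33*(-33) - 3) + 2567/(-432) = (((-3 + 1 - 3)*(-3))*(1/14))/(-1089 - 3) + 2567*(-1/432) = (-5*(-3)*(1/14))/(-1092) - 2567/432 = (15*(1/14))*(-1/1092) - 2567/432 = (15/14)*(-1/1092) - 2567/432 = -5/5096 - 2567/432 = -1635449/275184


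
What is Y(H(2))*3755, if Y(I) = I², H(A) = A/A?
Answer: 3755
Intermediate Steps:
H(A) = 1
Y(H(2))*3755 = 1²*3755 = 1*3755 = 3755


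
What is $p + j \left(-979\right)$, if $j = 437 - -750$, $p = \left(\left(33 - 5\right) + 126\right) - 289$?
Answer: $-1162208$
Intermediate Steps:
$p = -135$ ($p = \left(\left(33 - 5\right) + 126\right) - 289 = \left(28 + 126\right) - 289 = 154 - 289 = -135$)
$j = 1187$ ($j = 437 + 750 = 1187$)
$p + j \left(-979\right) = -135 + 1187 \left(-979\right) = -135 - 1162073 = -1162208$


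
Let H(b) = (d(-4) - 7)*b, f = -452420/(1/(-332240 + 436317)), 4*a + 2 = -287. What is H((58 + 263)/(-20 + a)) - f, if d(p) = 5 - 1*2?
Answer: 5791641511532/123 ≈ 4.7087e+10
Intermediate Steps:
a = -289/4 (a = -½ + (¼)*(-287) = -½ - 287/4 = -289/4 ≈ -72.250)
d(p) = 3 (d(p) = 5 - 2 = 3)
f = -47086516340 (f = -452420/(1/104077) = -452420/1/104077 = -452420*104077 = -47086516340)
H(b) = -4*b (H(b) = (3 - 7)*b = -4*b)
H((58 + 263)/(-20 + a)) - f = -4*(58 + 263)/(-20 - 289/4) - 1*(-47086516340) = -1284/(-369/4) + 47086516340 = -1284*(-4)/369 + 47086516340 = -4*(-428/123) + 47086516340 = 1712/123 + 47086516340 = 5791641511532/123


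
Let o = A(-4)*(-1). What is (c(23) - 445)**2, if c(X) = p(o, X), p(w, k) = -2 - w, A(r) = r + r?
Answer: 207025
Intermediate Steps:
A(r) = 2*r
o = 8 (o = (2*(-4))*(-1) = -8*(-1) = 8)
c(X) = -10 (c(X) = -2 - 1*8 = -2 - 8 = -10)
(c(23) - 445)**2 = (-10 - 445)**2 = (-455)**2 = 207025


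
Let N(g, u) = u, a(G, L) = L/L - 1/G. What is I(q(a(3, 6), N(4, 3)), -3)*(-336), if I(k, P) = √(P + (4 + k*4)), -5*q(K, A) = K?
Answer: -112*√105/5 ≈ -229.53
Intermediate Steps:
a(G, L) = 1 - 1/G
q(K, A) = -K/5
I(k, P) = √(4 + P + 4*k) (I(k, P) = √(P + (4 + 4*k)) = √(4 + P + 4*k))
I(q(a(3, 6), N(4, 3)), -3)*(-336) = √(4 - 3 + 4*(-(-1 + 3)/(5*3)))*(-336) = √(4 - 3 + 4*(-2/15))*(-336) = √(4 - 3 - 8/15)*(-336) = √(7/15)*(-336) = (√105/15)*(-336) = -112*√105/5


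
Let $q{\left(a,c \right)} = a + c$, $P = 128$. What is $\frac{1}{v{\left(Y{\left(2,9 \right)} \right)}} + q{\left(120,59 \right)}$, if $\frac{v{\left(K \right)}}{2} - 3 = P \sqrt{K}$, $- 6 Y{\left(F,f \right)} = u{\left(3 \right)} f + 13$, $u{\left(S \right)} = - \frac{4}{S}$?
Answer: $\frac{2942411}{16438} - \frac{32 i \sqrt{6}}{8219} \approx 179.0 - 0.0095369 i$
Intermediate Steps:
$Y{\left(F,f \right)} = - \frac{13}{6} + \frac{2 f}{9}$ ($Y{\left(F,f \right)} = - \frac{- \frac{4}{3} f + 13}{6} = - \frac{\left(-4\right) \frac{1}{3} f + 13}{6} = - \frac{- \frac{4 f}{3} + 13}{6} = - \frac{13 - \frac{4 f}{3}}{6} = - \frac{13}{6} + \frac{2 f}{9}$)
$v{\left(K \right)} = 6 + 256 \sqrt{K}$ ($v{\left(K \right)} = 6 + 2 \cdot 128 \sqrt{K} = 6 + 256 \sqrt{K}$)
$\frac{1}{v{\left(Y{\left(2,9 \right)} \right)}} + q{\left(120,59 \right)} = \frac{1}{6 + 256 \sqrt{- \frac{13}{6} + \frac{2}{9} \cdot 9}} + \left(120 + 59\right) = \frac{1}{6 + 256 \sqrt{- \frac{13}{6} + 2}} + 179 = \frac{1}{6 + 256 \sqrt{- \frac{1}{6}}} + 179 = \frac{1}{6 + 256 \frac{i \sqrt{6}}{6}} + 179 = \frac{1}{6 + \frac{128 i \sqrt{6}}{3}} + 179 = 179 + \frac{1}{6 + \frac{128 i \sqrt{6}}{3}}$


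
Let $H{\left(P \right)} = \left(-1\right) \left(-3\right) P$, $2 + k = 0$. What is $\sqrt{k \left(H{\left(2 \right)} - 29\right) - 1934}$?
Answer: $4 i \sqrt{118} \approx 43.451 i$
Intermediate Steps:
$k = -2$ ($k = -2 + 0 = -2$)
$H{\left(P \right)} = 3 P$
$\sqrt{k \left(H{\left(2 \right)} - 29\right) - 1934} = \sqrt{- 2 \left(3 \cdot 2 - 29\right) - 1934} = \sqrt{- 2 \left(6 - 29\right) - 1934} = \sqrt{\left(-2\right) \left(-23\right) - 1934} = \sqrt{46 - 1934} = \sqrt{-1888} = 4 i \sqrt{118}$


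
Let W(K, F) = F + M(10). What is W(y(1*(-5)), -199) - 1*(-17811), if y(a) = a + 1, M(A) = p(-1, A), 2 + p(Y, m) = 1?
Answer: 17611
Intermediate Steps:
p(Y, m) = -1 (p(Y, m) = -2 + 1 = -1)
M(A) = -1
y(a) = 1 + a
W(K, F) = -1 + F (W(K, F) = F - 1 = -1 + F)
W(y(1*(-5)), -199) - 1*(-17811) = (-1 - 199) - 1*(-17811) = -200 + 17811 = 17611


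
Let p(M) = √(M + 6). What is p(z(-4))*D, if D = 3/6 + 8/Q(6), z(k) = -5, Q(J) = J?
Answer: 11/6 ≈ 1.8333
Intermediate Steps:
p(M) = √(6 + M)
D = 11/6 (D = 3/6 + 8/6 = 3*(⅙) + 8*(⅙) = ½ + 4/3 = 11/6 ≈ 1.8333)
p(z(-4))*D = √(6 - 5)*(11/6) = √1*(11/6) = 1*(11/6) = 11/6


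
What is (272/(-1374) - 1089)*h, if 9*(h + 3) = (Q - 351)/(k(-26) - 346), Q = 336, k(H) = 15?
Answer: 2225381746/682191 ≈ 3262.1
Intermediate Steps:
h = -2974/993 (h = -3 + ((336 - 351)/(15 - 346))/9 = -3 + (-15/(-331))/9 = -3 + (-15*(-1/331))/9 = -3 + (1/9)*(15/331) = -3 + 5/993 = -2974/993 ≈ -2.9950)
(272/(-1374) - 1089)*h = (272/(-1374) - 1089)*(-2974/993) = (272*(-1/1374) - 1089)*(-2974/993) = (-136/687 - 1089)*(-2974/993) = -748279/687*(-2974/993) = 2225381746/682191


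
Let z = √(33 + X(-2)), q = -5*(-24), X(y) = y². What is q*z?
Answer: 120*√37 ≈ 729.93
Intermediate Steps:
q = 120
z = √37 (z = √(33 + (-2)²) = √(33 + 4) = √37 ≈ 6.0828)
q*z = 120*√37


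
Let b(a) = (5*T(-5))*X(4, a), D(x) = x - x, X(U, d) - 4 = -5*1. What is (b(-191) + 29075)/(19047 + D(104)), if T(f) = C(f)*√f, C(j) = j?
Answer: 29075/19047 + 25*I*√5/19047 ≈ 1.5265 + 0.0029349*I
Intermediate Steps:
X(U, d) = -1 (X(U, d) = 4 - 5*1 = 4 - 5 = -1)
T(f) = f^(3/2) (T(f) = f*√f = f^(3/2))
D(x) = 0
b(a) = 25*I*√5 (b(a) = (5*(-5)^(3/2))*(-1) = (5*(-5*I*√5))*(-1) = -25*I*√5*(-1) = 25*I*√5)
(b(-191) + 29075)/(19047 + D(104)) = (25*I*√5 + 29075)/(19047 + 0) = (29075 + 25*I*√5)/19047 = (29075 + 25*I*√5)*(1/19047) = 29075/19047 + 25*I*√5/19047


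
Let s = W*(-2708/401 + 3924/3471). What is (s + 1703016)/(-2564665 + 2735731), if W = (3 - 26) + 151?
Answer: 56413734812/5669090583 ≈ 9.9511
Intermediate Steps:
W = 128 (W = -23 + 151 = 128)
s = -333906944/463957 (s = 128*(-2708/401 + 3924/3471) = 128*(-2708*1/401 + 3924*(1/3471)) = 128*(-2708/401 + 1308/1157) = 128*(-2608648/463957) = -333906944/463957 ≈ -719.69)
(s + 1703016)/(-2564665 + 2735731) = (-333906944/463957 + 1703016)/(-2564665 + 2735731) = (789792287368/463957)/171066 = (789792287368/463957)*(1/171066) = 56413734812/5669090583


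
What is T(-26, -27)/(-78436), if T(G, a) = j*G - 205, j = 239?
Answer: 6419/78436 ≈ 0.081837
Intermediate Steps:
T(G, a) = -205 + 239*G (T(G, a) = 239*G - 205 = -205 + 239*G)
T(-26, -27)/(-78436) = (-205 + 239*(-26))/(-78436) = (-205 - 6214)*(-1/78436) = -6419*(-1/78436) = 6419/78436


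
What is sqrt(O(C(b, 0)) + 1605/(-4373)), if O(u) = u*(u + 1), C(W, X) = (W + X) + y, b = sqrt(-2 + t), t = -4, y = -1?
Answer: sqrt(-121757439 - 19123129*I*sqrt(6))/4373 ≈ 0.47693 - 2.568*I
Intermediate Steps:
b = I*sqrt(6) (b = sqrt(-2 - 4) = sqrt(-6) = I*sqrt(6) ≈ 2.4495*I)
C(W, X) = -1 + W + X (C(W, X) = (W + X) - 1 = -1 + W + X)
O(u) = u*(1 + u)
sqrt(O(C(b, 0)) + 1605/(-4373)) = sqrt((-1 + I*sqrt(6) + 0)*(1 + (-1 + I*sqrt(6) + 0)) + 1605/(-4373)) = sqrt((-1 + I*sqrt(6))*(1 + (-1 + I*sqrt(6))) + 1605*(-1/4373)) = sqrt((-1 + I*sqrt(6))*(I*sqrt(6)) - 1605/4373) = sqrt(I*sqrt(6)*(-1 + I*sqrt(6)) - 1605/4373) = sqrt(-1605/4373 + I*sqrt(6)*(-1 + I*sqrt(6)))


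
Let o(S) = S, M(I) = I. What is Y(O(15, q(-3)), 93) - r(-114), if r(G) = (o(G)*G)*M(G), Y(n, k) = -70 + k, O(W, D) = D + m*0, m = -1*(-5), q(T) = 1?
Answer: 1481567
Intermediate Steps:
m = 5
O(W, D) = D (O(W, D) = D + 5*0 = D + 0 = D)
r(G) = G³ (r(G) = (G*G)*G = G²*G = G³)
Y(O(15, q(-3)), 93) - r(-114) = (-70 + 93) - 1*(-114)³ = 23 - 1*(-1481544) = 23 + 1481544 = 1481567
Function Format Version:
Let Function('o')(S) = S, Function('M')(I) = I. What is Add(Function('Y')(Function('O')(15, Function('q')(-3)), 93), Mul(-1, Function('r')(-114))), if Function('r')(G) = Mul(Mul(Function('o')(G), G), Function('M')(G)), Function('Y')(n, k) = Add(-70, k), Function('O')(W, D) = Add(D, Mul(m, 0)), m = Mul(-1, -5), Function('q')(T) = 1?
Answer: 1481567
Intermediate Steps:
m = 5
Function('O')(W, D) = D (Function('O')(W, D) = Add(D, Mul(5, 0)) = Add(D, 0) = D)
Function('r')(G) = Pow(G, 3) (Function('r')(G) = Mul(Mul(G, G), G) = Mul(Pow(G, 2), G) = Pow(G, 3))
Add(Function('Y')(Function('O')(15, Function('q')(-3)), 93), Mul(-1, Function('r')(-114))) = Add(Add(-70, 93), Mul(-1, Pow(-114, 3))) = Add(23, Mul(-1, -1481544)) = Add(23, 1481544) = 1481567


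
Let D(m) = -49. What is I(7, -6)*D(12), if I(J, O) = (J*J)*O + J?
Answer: 14063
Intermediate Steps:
I(J, O) = J + O*J² (I(J, O) = J²*O + J = O*J² + J = J + O*J²)
I(7, -6)*D(12) = (7*(1 + 7*(-6)))*(-49) = (7*(1 - 42))*(-49) = (7*(-41))*(-49) = -287*(-49) = 14063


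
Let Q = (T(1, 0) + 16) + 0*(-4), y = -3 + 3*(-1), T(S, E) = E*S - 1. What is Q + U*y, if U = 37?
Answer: -207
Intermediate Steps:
T(S, E) = -1 + E*S
y = -6 (y = -3 - 3 = -6)
Q = 15 (Q = ((-1 + 0*1) + 16) + 0*(-4) = ((-1 + 0) + 16) + 0 = (-1 + 16) + 0 = 15 + 0 = 15)
Q + U*y = 15 + 37*(-6) = 15 - 222 = -207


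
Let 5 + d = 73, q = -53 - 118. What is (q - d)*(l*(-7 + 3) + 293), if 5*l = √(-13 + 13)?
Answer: -70027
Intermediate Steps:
q = -171
d = 68 (d = -5 + 73 = 68)
l = 0 (l = √(-13 + 13)/5 = √0/5 = (⅕)*0 = 0)
(q - d)*(l*(-7 + 3) + 293) = (-171 - 1*68)*(0*(-7 + 3) + 293) = (-171 - 68)*(0*(-4) + 293) = -239*(0 + 293) = -239*293 = -70027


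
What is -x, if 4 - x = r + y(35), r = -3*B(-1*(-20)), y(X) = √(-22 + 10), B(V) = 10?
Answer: -34 + 2*I*√3 ≈ -34.0 + 3.4641*I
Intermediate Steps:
y(X) = 2*I*√3 (y(X) = √(-12) = 2*I*√3)
r = -30 (r = -3*10 = -30)
x = 34 - 2*I*√3 (x = 4 - (-30 + 2*I*√3) = 4 + (30 - 2*I*√3) = 34 - 2*I*√3 ≈ 34.0 - 3.4641*I)
-x = -(34 - 2*I*√3) = -34 + 2*I*√3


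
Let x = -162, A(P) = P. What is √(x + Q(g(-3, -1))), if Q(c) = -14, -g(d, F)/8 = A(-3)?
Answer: 4*I*√11 ≈ 13.266*I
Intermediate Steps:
g(d, F) = 24 (g(d, F) = -8*(-3) = 24)
√(x + Q(g(-3, -1))) = √(-162 - 14) = √(-176) = 4*I*√11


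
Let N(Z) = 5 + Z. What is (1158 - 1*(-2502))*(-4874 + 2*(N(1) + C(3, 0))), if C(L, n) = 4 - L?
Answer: -17787600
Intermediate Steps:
(1158 - 1*(-2502))*(-4874 + 2*(N(1) + C(3, 0))) = (1158 - 1*(-2502))*(-4874 + 2*((5 + 1) + (4 - 1*3))) = (1158 + 2502)*(-4874 + 2*(6 + (4 - 3))) = 3660*(-4874 + 2*(6 + 1)) = 3660*(-4874 + 2*7) = 3660*(-4874 + 14) = 3660*(-4860) = -17787600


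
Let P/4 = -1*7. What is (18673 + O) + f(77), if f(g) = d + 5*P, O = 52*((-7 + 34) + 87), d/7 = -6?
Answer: 24419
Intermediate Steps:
P = -28 (P = 4*(-1*7) = 4*(-7) = -28)
d = -42 (d = 7*(-6) = -42)
O = 5928 (O = 52*(27 + 87) = 52*114 = 5928)
f(g) = -182 (f(g) = -42 + 5*(-28) = -42 - 140 = -182)
(18673 + O) + f(77) = (18673 + 5928) - 182 = 24601 - 182 = 24419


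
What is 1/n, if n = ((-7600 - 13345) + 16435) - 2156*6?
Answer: -1/17446 ≈ -5.7320e-5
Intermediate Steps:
n = -17446 (n = (-20945 + 16435) - 12936 = -4510 - 12936 = -17446)
1/n = 1/(-17446) = -1/17446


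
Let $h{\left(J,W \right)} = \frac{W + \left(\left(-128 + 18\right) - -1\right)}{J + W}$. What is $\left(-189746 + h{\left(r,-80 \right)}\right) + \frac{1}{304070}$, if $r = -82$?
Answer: $- \frac{86543567206}{456105} \approx -1.8974 \cdot 10^{5}$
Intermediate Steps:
$h{\left(J,W \right)} = \frac{-109 + W}{J + W}$ ($h{\left(J,W \right)} = \frac{W + \left(-110 + 1\right)}{J + W} = \frac{W - 109}{J + W} = \frac{-109 + W}{J + W}$)
$\left(-189746 + h{\left(r,-80 \right)}\right) + \frac{1}{304070} = \left(-189746 + \frac{-109 - 80}{-82 - 80}\right) + \frac{1}{304070} = \left(-189746 + \frac{1}{-162} \left(-189\right)\right) + \frac{1}{304070} = \left(-189746 - - \frac{7}{6}\right) + \frac{1}{304070} = \left(-189746 + \frac{7}{6}\right) + \frac{1}{304070} = - \frac{1138469}{6} + \frac{1}{304070} = - \frac{86543567206}{456105}$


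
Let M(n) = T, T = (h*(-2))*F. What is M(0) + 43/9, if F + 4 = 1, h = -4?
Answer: -173/9 ≈ -19.222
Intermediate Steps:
F = -3 (F = -4 + 1 = -3)
T = -24 (T = -4*(-2)*(-3) = 8*(-3) = -24)
M(n) = -24
M(0) + 43/9 = -24 + 43/9 = -173/9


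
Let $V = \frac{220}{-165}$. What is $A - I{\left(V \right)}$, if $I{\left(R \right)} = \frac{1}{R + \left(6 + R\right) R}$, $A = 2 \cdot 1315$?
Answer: $\frac{178849}{68} \approx 2630.1$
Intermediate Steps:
$A = 2630$
$V = - \frac{4}{3}$ ($V = 220 \left(- \frac{1}{165}\right) = - \frac{4}{3} \approx -1.3333$)
$I{\left(R \right)} = \frac{1}{R + R \left(6 + R\right)}$
$A - I{\left(V \right)} = 2630 - \frac{1}{\left(- \frac{4}{3}\right) \left(7 - \frac{4}{3}\right)} = 2630 - - \frac{3}{4 \cdot \frac{17}{3}} = 2630 - \left(- \frac{3}{4}\right) \frac{3}{17} = 2630 - - \frac{9}{68} = 2630 + \frac{9}{68} = \frac{178849}{68}$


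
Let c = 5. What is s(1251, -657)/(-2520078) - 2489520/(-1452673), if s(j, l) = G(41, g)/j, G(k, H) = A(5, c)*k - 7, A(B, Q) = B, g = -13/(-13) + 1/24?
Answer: 39638910228047/23129911287303 ≈ 1.7138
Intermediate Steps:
g = 25/24 (g = -13*(-1/13) + 1*(1/24) = 1 + 1/24 = 25/24 ≈ 1.0417)
G(k, H) = -7 + 5*k (G(k, H) = 5*k - 7 = -7 + 5*k)
s(j, l) = 198/j (s(j, l) = (-7 + 5*41)/j = (-7 + 205)/j = 198/j)
s(1251, -657)/(-2520078) - 2489520/(-1452673) = (198/1251)/(-2520078) - 2489520/(-1452673) = (198*(1/1251))*(-1/2520078) - 2489520*(-1/1452673) = (22/139)*(-1/2520078) + 2489520/1452673 = -1/15922311 + 2489520/1452673 = 39638910228047/23129911287303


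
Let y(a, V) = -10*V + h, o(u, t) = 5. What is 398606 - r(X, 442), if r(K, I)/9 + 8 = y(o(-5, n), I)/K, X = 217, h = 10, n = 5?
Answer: 12364688/31 ≈ 3.9886e+5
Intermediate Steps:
y(a, V) = 10 - 10*V (y(a, V) = -10*V + 10 = 10 - 10*V)
r(K, I) = -72 + 9*(10 - 10*I)/K (r(K, I) = -72 + 9*((10 - 10*I)/K) = -72 + 9*(10 - 10*I)/K)
398606 - r(X, 442) = 398606 - 18*(5 - 5*442 - 4*217)/217 = 398606 - 18*(5 - 2210 - 868)/217 = 398606 - 18*(-3073)/217 = 398606 - 1*(-7902/31) = 398606 + 7902/31 = 12364688/31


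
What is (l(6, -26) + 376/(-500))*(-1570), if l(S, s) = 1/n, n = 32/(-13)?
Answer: 727381/400 ≈ 1818.5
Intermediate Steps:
n = -32/13 (n = 32*(-1/13) = -32/13 ≈ -2.4615)
l(S, s) = -13/32 (l(S, s) = 1/(-32/13) = -13/32)
(l(6, -26) + 376/(-500))*(-1570) = (-13/32 + 376/(-500))*(-1570) = (-13/32 + 376*(-1/500))*(-1570) = (-13/32 - 94/125)*(-1570) = -4633/4000*(-1570) = 727381/400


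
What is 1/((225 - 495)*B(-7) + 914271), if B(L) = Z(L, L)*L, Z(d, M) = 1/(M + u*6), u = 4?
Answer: 17/15544497 ≈ 1.0936e-6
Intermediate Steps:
Z(d, M) = 1/(24 + M) (Z(d, M) = 1/(M + 4*6) = 1/(M + 24) = 1/(24 + M))
B(L) = L/(24 + L)
1/((225 - 495)*B(-7) + 914271) = 1/((225 - 495)*(-7/(24 - 7)) + 914271) = 1/(-(-1890)/17 + 914271) = 1/(-270*(-7/17) + 914271) = 1/(1890/17 + 914271) = 1/(15544497/17) = 17/15544497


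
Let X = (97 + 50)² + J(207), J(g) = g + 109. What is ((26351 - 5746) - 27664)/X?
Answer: -7059/21925 ≈ -0.32196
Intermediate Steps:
J(g) = 109 + g
X = 21925 (X = (97 + 50)² + (109 + 207) = 147² + 316 = 21609 + 316 = 21925)
((26351 - 5746) - 27664)/X = ((26351 - 5746) - 27664)/21925 = (20605 - 27664)*(1/21925) = -7059*1/21925 = -7059/21925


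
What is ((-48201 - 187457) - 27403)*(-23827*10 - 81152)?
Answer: 84027470742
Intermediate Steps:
((-48201 - 187457) - 27403)*(-23827*10 - 81152) = (-235658 - 27403)*(-238270 - 81152) = -263061*(-319422) = 84027470742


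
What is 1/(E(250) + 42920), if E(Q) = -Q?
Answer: 1/42670 ≈ 2.3436e-5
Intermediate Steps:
1/(E(250) + 42920) = 1/(-1*250 + 42920) = 1/(-250 + 42920) = 1/42670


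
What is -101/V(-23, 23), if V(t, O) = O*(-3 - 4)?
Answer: 101/161 ≈ 0.62733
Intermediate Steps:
V(t, O) = -7*O (V(t, O) = O*(-7) = -7*O)
-101/V(-23, 23) = -101/((-7*23)) = -101/(-161) = -101*(-1/161) = 101/161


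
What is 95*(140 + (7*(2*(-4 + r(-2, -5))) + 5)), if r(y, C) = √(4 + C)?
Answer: 8455 + 1330*I ≈ 8455.0 + 1330.0*I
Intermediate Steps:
95*(140 + (7*(2*(-4 + r(-2, -5))) + 5)) = 95*(140 + (7*(2*(-4 + √(4 - 5))) + 5)) = 95*(140 + (7*(2*(-4 + √(-1))) + 5)) = 95*(140 + (7*(2*(-4 + I)) + 5)) = 95*(140 + (7*(-8 + 2*I) + 5)) = 95*(140 + ((-56 + 14*I) + 5)) = 95*(140 + (-51 + 14*I)) = 95*(89 + 14*I) = 8455 + 1330*I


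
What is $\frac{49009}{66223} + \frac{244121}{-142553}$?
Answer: $- \frac{9180045006}{9440287319} \approx -0.97243$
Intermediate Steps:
$\frac{49009}{66223} + \frac{244121}{-142553} = 49009 \cdot \frac{1}{66223} + 244121 \left(- \frac{1}{142553}\right) = \frac{49009}{66223} - \frac{244121}{142553} = - \frac{9180045006}{9440287319}$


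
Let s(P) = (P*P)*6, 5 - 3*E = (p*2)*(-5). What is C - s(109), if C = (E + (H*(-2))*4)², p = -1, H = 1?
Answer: -640733/9 ≈ -71193.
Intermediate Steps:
E = -5/3 (E = 5/3 - (-1*2)*(-5)/3 = 5/3 - (-2)*(-5)/3 = 5/3 - ⅓*10 = 5/3 - 10/3 = -5/3 ≈ -1.6667)
s(P) = 6*P² (s(P) = P²*6 = 6*P²)
C = 841/9 (C = (-5/3 + (1*(-2))*4)² = (-5/3 - 2*4)² = (-5/3 - 8)² = (-29/3)² = 841/9 ≈ 93.444)
C - s(109) = 841/9 - 6*109² = 841/9 - 6*11881 = 841/9 - 1*71286 = 841/9 - 71286 = -640733/9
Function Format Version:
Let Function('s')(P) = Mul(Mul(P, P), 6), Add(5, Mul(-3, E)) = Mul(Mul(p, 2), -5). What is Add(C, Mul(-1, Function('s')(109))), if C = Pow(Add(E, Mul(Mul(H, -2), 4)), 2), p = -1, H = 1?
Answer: Rational(-640733, 9) ≈ -71193.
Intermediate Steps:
E = Rational(-5, 3) (E = Add(Rational(5, 3), Mul(Rational(-1, 3), Mul(Mul(-1, 2), -5))) = Add(Rational(5, 3), Mul(Rational(-1, 3), Mul(-2, -5))) = Add(Rational(5, 3), Mul(Rational(-1, 3), 10)) = Add(Rational(5, 3), Rational(-10, 3)) = Rational(-5, 3) ≈ -1.6667)
Function('s')(P) = Mul(6, Pow(P, 2)) (Function('s')(P) = Mul(Pow(P, 2), 6) = Mul(6, Pow(P, 2)))
C = Rational(841, 9) (C = Pow(Add(Rational(-5, 3), Mul(Mul(1, -2), 4)), 2) = Pow(Add(Rational(-5, 3), Mul(-2, 4)), 2) = Pow(Add(Rational(-5, 3), -8), 2) = Pow(Rational(-29, 3), 2) = Rational(841, 9) ≈ 93.444)
Add(C, Mul(-1, Function('s')(109))) = Add(Rational(841, 9), Mul(-1, Mul(6, Pow(109, 2)))) = Add(Rational(841, 9), Mul(-1, Mul(6, 11881))) = Add(Rational(841, 9), Mul(-1, 71286)) = Add(Rational(841, 9), -71286) = Rational(-640733, 9)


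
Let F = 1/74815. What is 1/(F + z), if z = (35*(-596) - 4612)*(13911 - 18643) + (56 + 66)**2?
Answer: 74815/9018827648221 ≈ 8.2954e-9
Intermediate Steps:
F = 1/74815 ≈ 1.3366e-5
z = 120548388 (z = (-20860 - 4612)*(-4732) + 122**2 = -25472*(-4732) + 14884 = 120533504 + 14884 = 120548388)
1/(F + z) = 1/(1/74815 + 120548388) = 1/(9018827648221/74815) = 74815/9018827648221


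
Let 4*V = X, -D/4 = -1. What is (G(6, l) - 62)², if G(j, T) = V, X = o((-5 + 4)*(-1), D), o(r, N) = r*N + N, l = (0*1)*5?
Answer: 3600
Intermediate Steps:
D = 4 (D = -4*(-1) = 4)
l = 0 (l = 0*5 = 0)
o(r, N) = N + N*r (o(r, N) = N*r + N = N + N*r)
X = 8 (X = 4*(1 + (-5 + 4)*(-1)) = 4*(1 - 1*(-1)) = 4*(1 + 1) = 4*2 = 8)
V = 2 (V = (¼)*8 = 2)
G(j, T) = 2
(G(6, l) - 62)² = (2 - 62)² = (-60)² = 3600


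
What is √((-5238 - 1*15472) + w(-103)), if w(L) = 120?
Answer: I*√20590 ≈ 143.49*I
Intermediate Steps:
√((-5238 - 1*15472) + w(-103)) = √((-5238 - 1*15472) + 120) = √((-5238 - 15472) + 120) = √(-20710 + 120) = √(-20590) = I*√20590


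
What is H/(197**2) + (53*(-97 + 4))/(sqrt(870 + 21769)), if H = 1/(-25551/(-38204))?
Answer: 38204/991608759 - 4929*sqrt(22639)/22639 ≈ -32.759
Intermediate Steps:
H = 38204/25551 (H = 1/(-25551*(-1/38204)) = 1/(25551/38204) = 38204/25551 ≈ 1.4952)
H/(197**2) + (53*(-97 + 4))/(sqrt(870 + 21769)) = 38204/(25551*(197**2)) + (53*(-97 + 4))/(sqrt(870 + 21769)) = (38204/25551)/38809 + (53*(-93))/(sqrt(22639)) = (38204/25551)*(1/38809) - 4929*sqrt(22639)/22639 = 38204/991608759 - 4929*sqrt(22639)/22639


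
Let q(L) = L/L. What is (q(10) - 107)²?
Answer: 11236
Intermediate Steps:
q(L) = 1
(q(10) - 107)² = (1 - 107)² = (-106)² = 11236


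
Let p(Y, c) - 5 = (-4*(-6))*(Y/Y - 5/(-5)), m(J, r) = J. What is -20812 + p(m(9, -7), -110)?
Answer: -20759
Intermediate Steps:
p(Y, c) = 53 (p(Y, c) = 5 + (-4*(-6))*(Y/Y - 5/(-5)) = 5 + 24*(1 - 5*(-⅕)) = 5 + 24*(1 + 1) = 5 + 24*2 = 5 + 48 = 53)
-20812 + p(m(9, -7), -110) = -20812 + 53 = -20759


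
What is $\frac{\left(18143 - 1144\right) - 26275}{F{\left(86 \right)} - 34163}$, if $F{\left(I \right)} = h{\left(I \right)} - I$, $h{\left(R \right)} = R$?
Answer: $\frac{9276}{34163} \approx 0.27152$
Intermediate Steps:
$F{\left(I \right)} = 0$ ($F{\left(I \right)} = I - I = 0$)
$\frac{\left(18143 - 1144\right) - 26275}{F{\left(86 \right)} - 34163} = \frac{\left(18143 - 1144\right) - 26275}{0 - 34163} = \frac{\left(18143 - 1144\right) - 26275}{-34163} = \left(16999 - 26275\right) \left(- \frac{1}{34163}\right) = \left(-9276\right) \left(- \frac{1}{34163}\right) = \frac{9276}{34163}$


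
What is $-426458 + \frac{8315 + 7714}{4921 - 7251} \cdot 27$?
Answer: $- \frac{994079923}{2330} \approx -4.2664 \cdot 10^{5}$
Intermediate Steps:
$-426458 + \frac{8315 + 7714}{4921 - 7251} \cdot 27 = -426458 + \frac{16029}{-2330} \cdot 27 = -426458 + 16029 \left(- \frac{1}{2330}\right) 27 = -426458 - \frac{432783}{2330} = - \frac{994079923}{2330}$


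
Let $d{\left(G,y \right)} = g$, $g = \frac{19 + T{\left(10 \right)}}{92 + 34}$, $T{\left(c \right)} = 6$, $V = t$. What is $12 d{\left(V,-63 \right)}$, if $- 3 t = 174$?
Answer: $\frac{50}{21} \approx 2.381$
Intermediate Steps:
$t = -58$ ($t = \left(- \frac{1}{3}\right) 174 = -58$)
$V = -58$
$g = \frac{25}{126}$ ($g = \frac{19 + 6}{92 + 34} = \frac{25}{126} \approx 0.19841$)
$d{\left(G,y \right)} = \frac{25}{126}$
$12 d{\left(V,-63 \right)} = 12 \cdot \frac{25}{126} = \frac{50}{21}$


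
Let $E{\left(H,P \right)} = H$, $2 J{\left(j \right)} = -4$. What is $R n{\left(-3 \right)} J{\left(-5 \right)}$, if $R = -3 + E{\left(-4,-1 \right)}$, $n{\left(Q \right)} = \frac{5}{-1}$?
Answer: $-70$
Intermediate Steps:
$J{\left(j \right)} = -2$ ($J{\left(j \right)} = \frac{1}{2} \left(-4\right) = -2$)
$n{\left(Q \right)} = -5$ ($n{\left(Q \right)} = 5 \left(-1\right) = -5$)
$R = -7$ ($R = -3 - 4 = -7$)
$R n{\left(-3 \right)} J{\left(-5 \right)} = \left(-7\right) \left(-5\right) \left(-2\right) = 35 \left(-2\right) = -70$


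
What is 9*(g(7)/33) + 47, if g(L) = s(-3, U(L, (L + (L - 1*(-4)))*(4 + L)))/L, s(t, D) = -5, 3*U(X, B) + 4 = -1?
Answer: 3604/77 ≈ 46.805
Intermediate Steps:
U(X, B) = -5/3 (U(X, B) = -4/3 + (⅓)*(-1) = -4/3 - ⅓ = -5/3)
g(L) = -5/L
9*(g(7)/33) + 47 = 9*(-5/7/33) + 47 = 9*(-5*⅐*(1/33)) + 47 = 9*(-5/7*1/33) + 47 = 9*(-5/231) + 47 = -15/77 + 47 = 3604/77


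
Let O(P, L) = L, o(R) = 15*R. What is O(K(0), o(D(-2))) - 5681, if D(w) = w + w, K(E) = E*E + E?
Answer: -5741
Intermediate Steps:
K(E) = E + E² (K(E) = E² + E = E + E²)
D(w) = 2*w
O(K(0), o(D(-2))) - 5681 = 15*(2*(-2)) - 5681 = 15*(-4) - 5681 = -60 - 5681 = -5741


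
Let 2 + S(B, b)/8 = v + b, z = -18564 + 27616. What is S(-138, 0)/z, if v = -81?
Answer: -166/2263 ≈ -0.073354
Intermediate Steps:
z = 9052
S(B, b) = -664 + 8*b (S(B, b) = -16 + 8*(-81 + b) = -16 + (-648 + 8*b) = -664 + 8*b)
S(-138, 0)/z = (-664 + 8*0)/9052 = (-664 + 0)*(1/9052) = -664*1/9052 = -166/2263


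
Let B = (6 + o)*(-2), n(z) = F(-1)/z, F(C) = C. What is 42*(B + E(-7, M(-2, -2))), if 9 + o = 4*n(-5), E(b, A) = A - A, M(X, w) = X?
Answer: 924/5 ≈ 184.80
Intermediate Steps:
n(z) = -1/z
E(b, A) = 0
o = -41/5 (o = -9 + 4*(-1/(-5)) = -9 + 4*(-1*(-1/5)) = -9 + 4*(1/5) = -9 + 4/5 = -41/5 ≈ -8.2000)
B = 22/5 (B = (6 - 41/5)*(-2) = -11/5*(-2) = 22/5 ≈ 4.4000)
42*(B + E(-7, M(-2, -2))) = 42*(22/5 + 0) = 42*(22/5) = 924/5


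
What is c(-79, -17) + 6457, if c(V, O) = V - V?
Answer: 6457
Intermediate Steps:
c(V, O) = 0
c(-79, -17) + 6457 = 0 + 6457 = 6457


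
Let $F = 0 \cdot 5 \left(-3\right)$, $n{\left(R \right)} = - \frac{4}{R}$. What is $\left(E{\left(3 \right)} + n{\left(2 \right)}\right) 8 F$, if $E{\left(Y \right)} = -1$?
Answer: $0$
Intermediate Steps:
$F = 0$ ($F = 0 \left(-3\right) = 0$)
$\left(E{\left(3 \right)} + n{\left(2 \right)}\right) 8 F = \left(-1 - \frac{4}{2}\right) 8 \cdot 0 = \left(-1 - 2\right) 8 \cdot 0 = \left(-3\right) 8 \cdot 0 = \left(-24\right) 0 = 0$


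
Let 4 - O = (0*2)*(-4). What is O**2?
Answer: 16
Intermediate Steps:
O = 4 (O = 4 - 0*2*(-4) = 4 - 0*(-4) = 4 - 1*0 = 4 + 0 = 4)
O**2 = 4**2 = 16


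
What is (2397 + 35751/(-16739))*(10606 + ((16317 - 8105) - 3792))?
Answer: 602356758432/16739 ≈ 3.5985e+7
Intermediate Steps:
(2397 + 35751/(-16739))*(10606 + ((16317 - 8105) - 3792)) = (2397 + 35751*(-1/16739))*(10606 + (8212 - 3792)) = (2397 - 35751/16739)*(10606 + 4420) = (40087632/16739)*15026 = 602356758432/16739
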